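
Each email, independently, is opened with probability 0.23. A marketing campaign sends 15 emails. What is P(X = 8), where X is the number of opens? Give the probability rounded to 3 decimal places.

0.008

X ~ Binomial(n=15, p=0.23).
P(X=8) = C(15,8) · p^8 · (1−p)^7
= 6435 · 7.8311e-06 · 0.16049 = 0.00809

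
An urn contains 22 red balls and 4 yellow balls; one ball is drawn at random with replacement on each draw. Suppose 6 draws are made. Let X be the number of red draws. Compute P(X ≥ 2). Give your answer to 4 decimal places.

0.9995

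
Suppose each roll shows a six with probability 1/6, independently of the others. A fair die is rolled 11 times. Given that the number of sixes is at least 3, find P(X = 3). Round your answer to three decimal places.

0.650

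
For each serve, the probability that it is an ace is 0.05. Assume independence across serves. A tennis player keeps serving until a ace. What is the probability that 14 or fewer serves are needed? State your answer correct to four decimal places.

0.5123

Y = number of serves to the first success; geometric, p = 0.05.
P(Y ≤ 14) = 1 − (1−p)^14 = 1 − 0.487675 = 0.512325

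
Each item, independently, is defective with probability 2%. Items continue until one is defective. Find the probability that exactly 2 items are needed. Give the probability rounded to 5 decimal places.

0.01960

Geometric (trials to first success), p = 0.02.
P(Y = 2) = (1−p)^1 · p = 0.98 · 0.02 = 0.0196000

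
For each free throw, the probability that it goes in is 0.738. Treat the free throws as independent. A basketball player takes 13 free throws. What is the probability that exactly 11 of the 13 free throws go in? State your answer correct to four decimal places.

X ~ Binomial(n=13, p=0.738).
P(X=11) = C(13,11) · p^11 · (1−p)^2
= 78 · 0.035369 · 0.068644 = 0.189373

0.1894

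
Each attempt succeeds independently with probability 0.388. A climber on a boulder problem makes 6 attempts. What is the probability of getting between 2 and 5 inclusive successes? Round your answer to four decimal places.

0.7442

X ~ Binomial(6, 0.388); P(2 ≤ X ≤ 5) = Σ C(6,k) p^k (1−p)^(6−k) over k:
  k=2: C(6,2)·0.388^2·0.612^4 = 0.316782
  k=3: C(6,3)·0.388^3·0.612^3 = 0.267781
  k=4: C(6,4)·0.388^4·0.612^2 = 0.127327
  k=5: C(6,5)·0.388^5·0.612^1 = 0.032289
Total = 0.744179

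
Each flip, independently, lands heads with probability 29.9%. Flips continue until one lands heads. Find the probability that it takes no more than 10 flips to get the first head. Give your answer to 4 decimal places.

Y = number of flips to the first success; geometric, p = 0.299.
P(Y ≤ 10) = 1 − (1−p)^10 = 1 − 0.028654 = 0.971346

0.9713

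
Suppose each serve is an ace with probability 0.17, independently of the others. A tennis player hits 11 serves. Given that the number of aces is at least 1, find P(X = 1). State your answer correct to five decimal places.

X ~ Binomial(11, 0.17). Want P(X=1 | X≥1) = P(X=1) / P(X≥1).
P(X=1) = C(11,1)·0.17^1·0.83^10 = 0.2901500
P(X≥1) = 1 − 0.1287831 = 0.8712169
Ratio = 0.2901500 / 0.8712169 = 0.3330399

0.33304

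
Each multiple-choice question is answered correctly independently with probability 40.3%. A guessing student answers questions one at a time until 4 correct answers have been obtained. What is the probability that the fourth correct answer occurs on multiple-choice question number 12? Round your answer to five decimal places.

Y = trial on which the fourth success occurs; negative binomial, r=4, p=0.403.
P(Y=12) = C(11,3) · p^4 · (1−p)^8
= 165 · 0.026377 · 0.016136 = 0.0702261

0.07023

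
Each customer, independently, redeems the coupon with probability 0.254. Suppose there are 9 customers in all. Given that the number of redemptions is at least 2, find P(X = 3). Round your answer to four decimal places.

X ~ Binomial(9, 0.254). Want P(X=3 | X≥2) = P(X=3) / P(X≥2).
P(X=3) = C(9,3)·0.254^3·0.746^6 = 0.237254
P(X≥2) = 1 − 0.071557 − 0.219274 = 0.709170
Ratio = 0.237254 / 0.709170 = 0.334552

0.3346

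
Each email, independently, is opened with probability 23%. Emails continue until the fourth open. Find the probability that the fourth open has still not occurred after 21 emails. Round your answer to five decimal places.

Needing more than 21 emails ⇔ fewer than 4 successes in the first 21. With X ~ Binomial(21, 0.23), P(Y > 21) = P(X ≤ 3).
  k=0: C(21,0)·0.23^0·0.77^21 = 0.0041334
  k=1: C(21,1)·0.23^1·0.77^20 = 0.0259276
  k=2: C(21,2)·0.23^2·0.77^19 = 0.0774460
  k=3: C(21,3)·0.23^3·0.77^18 = 0.1465103
P(X ≤ 3) = 0.2540172

0.25402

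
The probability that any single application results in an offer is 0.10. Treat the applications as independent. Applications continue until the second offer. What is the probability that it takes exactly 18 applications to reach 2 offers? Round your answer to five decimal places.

0.03150

Y = trial on which the second success occurs; negative binomial, r=2, p=0.10.
P(Y=18) = C(17,1) · p^2 · (1−p)^16
= 17 · 0.01 · 0.1853 = 0.0315013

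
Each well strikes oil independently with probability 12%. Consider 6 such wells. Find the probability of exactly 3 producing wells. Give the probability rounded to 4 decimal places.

0.0236

X ~ Binomial(n=6, p=0.12).
P(X=3) = C(6,3) · p^3 · (1−p)^3
= 20 · 0.001728 · 0.68147 = 0.023552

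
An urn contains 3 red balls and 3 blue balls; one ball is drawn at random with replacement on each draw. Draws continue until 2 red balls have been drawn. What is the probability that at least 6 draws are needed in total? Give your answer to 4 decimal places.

Needing more than 5 draws ⇔ fewer than 2 successes in the first 5. With X ~ Binomial(5, 0.50), P(Y > 5) = P(X ≤ 1).
  k=0: C(5,0)·0.50^0·0.50^5 = 0.031250
  k=1: C(5,1)·0.50^1·0.50^4 = 0.156250
P(X ≤ 1) = 0.187500

0.1875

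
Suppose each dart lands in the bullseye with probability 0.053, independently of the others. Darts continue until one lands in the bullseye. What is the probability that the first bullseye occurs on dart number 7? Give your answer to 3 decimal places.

0.038

Geometric (trials to first success), p = 0.053.
P(Y = 7) = (1−p)^6 · p = 0.72127 · 0.053 = 0.03823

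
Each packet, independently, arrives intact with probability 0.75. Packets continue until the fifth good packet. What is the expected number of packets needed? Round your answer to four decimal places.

6.6667

Y = total packets until the fifth success; negative binomial with r=5, p=0.75.
E[Y] = r / p = 5 / 0.75 = 6.666667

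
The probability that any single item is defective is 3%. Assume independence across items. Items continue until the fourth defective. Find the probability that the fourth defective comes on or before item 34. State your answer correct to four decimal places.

Finishing within 34 items ⇔ at least 4 successes in the first 34. With X ~ Binomial(34, 0.03), P(Y ≤ 34) = 1 − P(X ≤ 3).
  k=0: C(34,0)·0.03^0·0.97^34 = 0.355009
  k=1: C(34,1)·0.03^1·0.97^33 = 0.373308
  k=2: C(34,2)·0.03^2·0.97^32 = 0.190503
  k=3: C(34,3)·0.03^3·0.97^31 = 0.062846
1 − 0.981666 = 0.018334

0.0183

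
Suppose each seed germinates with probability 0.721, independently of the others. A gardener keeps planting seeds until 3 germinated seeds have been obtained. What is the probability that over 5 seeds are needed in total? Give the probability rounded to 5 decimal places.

Needing more than 5 seeds ⇔ fewer than 3 successes in the first 5. With X ~ Binomial(5, 0.721), P(Y > 5) = P(X ≤ 2).
  k=0: C(5,0)·0.721^0·0.279^5 = 0.0016905
  k=1: C(5,1)·0.721^1·0.279^4 = 0.0218435
  k=2: C(5,2)·0.721^2·0.279^3 = 0.1128972
P(X ≤ 2) = 0.1364312

0.13643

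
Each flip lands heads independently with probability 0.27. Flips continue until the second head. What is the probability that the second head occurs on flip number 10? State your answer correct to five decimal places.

Y = trial on which the second success occurs; negative binomial, r=2, p=0.27.
P(Y=10) = C(9,1) · p^2 · (1−p)^8
= 9 · 0.0729 · 0.080646 = 0.0529118

0.05291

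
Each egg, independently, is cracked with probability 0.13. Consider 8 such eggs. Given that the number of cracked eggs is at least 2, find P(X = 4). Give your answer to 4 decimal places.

X ~ Binomial(8, 0.13). Want P(X=4 | X≥2) = P(X=4) / P(X≥2).
P(X=4) = C(8,4)·0.13^4·0.87^4 = 0.011454
P(X≥2) = 1 − 0.328212 − 0.392345 = 0.279443
Ratio = 0.011454 / 0.279443 = 0.040988

0.0410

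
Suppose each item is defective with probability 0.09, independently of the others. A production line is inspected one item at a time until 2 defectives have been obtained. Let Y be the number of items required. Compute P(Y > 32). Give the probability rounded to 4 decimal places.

Needing more than 32 items ⇔ fewer than 2 successes in the first 32. With X ~ Binomial(32, 0.09), P(Y > 32) = P(X ≤ 1).
  k=0: C(32,0)·0.09^0·0.91^32 = 0.048902
  k=1: C(32,1)·0.09^1·0.91^31 = 0.154766
P(X ≤ 1) = 0.203668

0.2037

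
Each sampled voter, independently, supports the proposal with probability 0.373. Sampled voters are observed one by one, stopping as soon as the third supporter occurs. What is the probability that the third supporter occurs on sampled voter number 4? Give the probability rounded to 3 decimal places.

0.098

Y = trial on which the third success occurs; negative binomial, r=3, p=0.373.
P(Y=4) = C(3,2) · p^3 · (1−p)^1
= 3 · 0.051895 · 0.627 = 0.09761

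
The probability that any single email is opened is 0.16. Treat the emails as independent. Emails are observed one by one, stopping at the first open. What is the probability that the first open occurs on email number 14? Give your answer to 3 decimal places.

Geometric (trials to first success), p = 0.16.
P(Y = 14) = (1−p)^13 · p = 0.10366 · 0.16 = 0.01659

0.017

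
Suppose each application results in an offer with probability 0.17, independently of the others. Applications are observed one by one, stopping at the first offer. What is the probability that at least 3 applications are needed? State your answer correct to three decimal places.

Y = number of applications to the first success; geometric, p = 0.17.
P(Y > 2) = P(first 2 all fail) = (1−p)^2 = 0.68890

0.689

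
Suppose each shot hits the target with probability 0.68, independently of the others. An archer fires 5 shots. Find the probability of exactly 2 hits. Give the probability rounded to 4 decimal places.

0.1515

X ~ Binomial(n=5, p=0.68).
P(X=2) = C(5,2) · p^2 · (1−p)^3
= 10 · 0.4624 · 0.032768 = 0.151519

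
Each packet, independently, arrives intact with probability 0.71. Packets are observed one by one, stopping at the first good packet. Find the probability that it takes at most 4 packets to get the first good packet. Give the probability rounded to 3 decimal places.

0.993

Y = number of packets to the first success; geometric, p = 0.71.
P(Y ≤ 4) = 1 − (1−p)^4 = 1 − 0.00707 = 0.99293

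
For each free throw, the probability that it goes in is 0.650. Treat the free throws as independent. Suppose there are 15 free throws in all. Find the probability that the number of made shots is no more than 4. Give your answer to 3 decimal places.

X ~ Binomial(15, 0.65); P(X ≤ 4) = Σ C(15,k) p^k (1−p)^(15−k) over k:
  k=0: C(15,0)·0.65^0·0.35^15 = 0.00000
  k=1: C(15,1)·0.65^1·0.35^14 = 0.00000
  k=2: C(15,2)·0.65^2·0.35^13 = 0.00005
  k=3: C(15,3)·0.65^3·0.35^12 = 0.00042
  k=4: C(15,4)·0.65^4·0.35^11 = 0.00235
Total = 0.00283

0.003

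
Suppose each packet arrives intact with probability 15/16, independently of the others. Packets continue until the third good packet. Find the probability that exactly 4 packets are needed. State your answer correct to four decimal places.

0.1545

Y = trial on which the third success occurs; negative binomial, r=3, p=0.9375.
P(Y=4) = C(3,2) · p^3 · (1−p)^1
= 3 · 0.82397 · 0.0625 = 0.154495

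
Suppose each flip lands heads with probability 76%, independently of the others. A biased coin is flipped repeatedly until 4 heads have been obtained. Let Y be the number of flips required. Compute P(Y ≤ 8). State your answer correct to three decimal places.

0.977

Finishing within 8 flips ⇔ at least 4 successes in the first 8. With X ~ Binomial(8, 0.76), P(Y ≤ 8) = 1 − P(X ≤ 3).
  k=0: C(8,0)·0.76^0·0.24^8 = 0.00001
  k=1: C(8,1)·0.76^1·0.24^7 = 0.00028
  k=2: C(8,2)·0.76^2·0.24^6 = 0.00309
  k=3: C(8,3)·0.76^3·0.24^5 = 0.01957
1 − 0.02295 = 0.97705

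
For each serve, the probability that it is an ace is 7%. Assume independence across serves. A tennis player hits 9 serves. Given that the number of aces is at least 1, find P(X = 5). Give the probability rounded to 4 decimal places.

0.0003

X ~ Binomial(9, 0.07). Want P(X=5 | X≥1) = P(X=5) / P(X≥1).
P(X=5) = C(9,5)·0.07^5·0.93^4 = 0.000158
P(X≥1) = 1 − 0.520411 = 0.479589
Ratio = 0.000158 / 0.479589 = 0.000330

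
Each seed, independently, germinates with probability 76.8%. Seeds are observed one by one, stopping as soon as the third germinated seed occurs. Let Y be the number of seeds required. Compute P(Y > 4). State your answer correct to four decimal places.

Needing more than 4 seeds ⇔ fewer than 3 successes in the first 4. With X ~ Binomial(4, 0.768), P(Y > 4) = P(X ≤ 2).
  k=0: C(4,0)·0.768^0·0.232^4 = 0.002897
  k=1: C(4,1)·0.768^1·0.232^3 = 0.038361
  k=2: C(4,2)·0.768^2·0.232^2 = 0.190480
P(X ≤ 2) = 0.231738

0.2317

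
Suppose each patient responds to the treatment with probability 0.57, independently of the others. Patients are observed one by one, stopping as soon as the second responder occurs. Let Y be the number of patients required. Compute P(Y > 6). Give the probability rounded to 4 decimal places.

0.0566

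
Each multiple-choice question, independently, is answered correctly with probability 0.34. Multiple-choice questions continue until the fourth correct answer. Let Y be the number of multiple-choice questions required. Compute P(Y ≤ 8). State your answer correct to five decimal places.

Finishing within 8 multiple-choice questions ⇔ at least 4 successes in the first 8. With X ~ Binomial(8, 0.34), P(Y ≤ 8) = 1 − P(X ≤ 3).
  k=0: C(8,0)·0.34^0·0.66^8 = 0.0360041
  k=1: C(8,1)·0.34^1·0.66^7 = 0.1483804
  k=2: C(8,2)·0.34^2·0.66^6 = 0.2675343
  k=3: C(8,3)·0.34^3·0.66^5 = 0.2756414
1 − 0.7275601 = 0.2724399

0.27244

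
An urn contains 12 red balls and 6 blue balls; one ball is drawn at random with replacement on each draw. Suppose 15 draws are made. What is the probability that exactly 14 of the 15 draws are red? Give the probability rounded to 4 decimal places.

X ~ Binomial(n=15, p=0.666667).
P(X=14) = C(15,14) · p^14 · (1−p)^1
= 15 · 0.0034255 · 0.33333 = 0.017127

0.0171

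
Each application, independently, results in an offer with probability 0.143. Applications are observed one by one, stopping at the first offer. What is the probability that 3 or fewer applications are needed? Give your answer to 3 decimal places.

Y = number of applications to the first success; geometric, p = 0.143.
P(Y ≤ 3) = 1 − (1−p)^3 = 1 − 0.62942 = 0.37058

0.371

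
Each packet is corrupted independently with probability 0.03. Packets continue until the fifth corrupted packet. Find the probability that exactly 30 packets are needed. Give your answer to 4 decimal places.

0.0003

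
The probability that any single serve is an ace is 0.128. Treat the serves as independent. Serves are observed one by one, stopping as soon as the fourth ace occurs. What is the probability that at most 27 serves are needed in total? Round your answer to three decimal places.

Finishing within 27 serves ⇔ at least 4 successes in the first 27. With X ~ Binomial(27, 0.128), P(Y ≤ 27) = 1 − P(X ≤ 3).
  k=0: C(27,0)·0.128^0·0.872^27 = 0.02477
  k=1: C(27,1)·0.128^1·0.872^26 = 0.09818
  k=2: C(27,2)·0.128^2·0.872^25 = 0.18734
  k=3: C(27,3)·0.128^3·0.872^24 = 0.22917
1 − 0.53946 = 0.46054

0.461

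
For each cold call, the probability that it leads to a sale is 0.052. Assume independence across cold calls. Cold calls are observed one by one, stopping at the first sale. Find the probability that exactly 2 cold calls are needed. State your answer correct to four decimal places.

Geometric (trials to first success), p = 0.052.
P(Y = 2) = (1−p)^1 · p = 0.948 · 0.052 = 0.049296

0.0493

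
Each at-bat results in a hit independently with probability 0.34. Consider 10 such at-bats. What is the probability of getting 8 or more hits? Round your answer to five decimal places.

0.00392

X ~ Binomial(10, 0.34); P(X ≥ 8) = Σ C(10,k) p^k (1−p)^(10−k) over k:
  k=8: C(10,8)·0.34^8·0.66^2 = 0.0035005
  k=9: C(10,9)·0.34^9·0.66^1 = 0.0004007
  k=10: C(10,10)·0.34^10·0.66^0 = 0.0000206
Total = 0.0039219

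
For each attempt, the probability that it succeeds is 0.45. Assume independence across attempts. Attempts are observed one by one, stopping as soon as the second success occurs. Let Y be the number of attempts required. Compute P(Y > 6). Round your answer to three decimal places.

Needing more than 6 attempts ⇔ fewer than 2 successes in the first 6. With X ~ Binomial(6, 0.45), P(Y > 6) = P(X ≤ 1).
  k=0: C(6,0)·0.45^0·0.55^6 = 0.02768
  k=1: C(6,1)·0.45^1·0.55^5 = 0.13589
P(X ≤ 1) = 0.16357

0.164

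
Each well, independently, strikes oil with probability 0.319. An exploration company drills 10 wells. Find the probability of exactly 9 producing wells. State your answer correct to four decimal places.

X ~ Binomial(n=10, p=0.319).
P(X=9) = C(10,9) · p^9 · (1−p)^1
= 10 · 3.4207e-05 · 0.681 = 0.000233

0.0002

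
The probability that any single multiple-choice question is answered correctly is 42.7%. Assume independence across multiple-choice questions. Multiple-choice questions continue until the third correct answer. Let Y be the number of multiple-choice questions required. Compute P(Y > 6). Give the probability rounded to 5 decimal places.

Needing more than 6 multiple-choice questions ⇔ fewer than 3 successes in the first 6. With X ~ Binomial(6, 0.427), P(Y > 6) = P(X ≤ 2).
  k=0: C(6,0)·0.427^0·0.573^6 = 0.0353938
  k=1: C(6,1)·0.427^1·0.573^5 = 0.1582531
  k=2: C(6,2)·0.427^2·0.573^4 = 0.2948258
P(X ≤ 2) = 0.4884728

0.48847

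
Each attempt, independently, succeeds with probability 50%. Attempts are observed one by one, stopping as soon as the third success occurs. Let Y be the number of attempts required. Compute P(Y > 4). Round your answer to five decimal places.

0.68750

Needing more than 4 attempts ⇔ fewer than 3 successes in the first 4. With X ~ Binomial(4, 0.50), P(Y > 4) = P(X ≤ 2).
  k=0: C(4,0)·0.50^0·0.50^4 = 0.0625000
  k=1: C(4,1)·0.50^1·0.50^3 = 0.2500000
  k=2: C(4,2)·0.50^2·0.50^2 = 0.3750000
P(X ≤ 2) = 0.6875000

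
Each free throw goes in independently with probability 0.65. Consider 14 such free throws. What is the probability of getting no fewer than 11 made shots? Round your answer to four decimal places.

X ~ Binomial(14, 0.65); P(X ≥ 11) = Σ C(14,k) p^k (1−p)^(14−k) over k:
  k=11: C(14,11)·0.65^11·0.35^3 = 0.136569
  k=12: C(14,12)·0.65^12·0.35^2 = 0.063407
  k=13: C(14,13)·0.65^13·0.35^1 = 0.018116
  k=14: C(14,14)·0.65^14·0.35^0 = 0.002403
Total = 0.220496

0.2205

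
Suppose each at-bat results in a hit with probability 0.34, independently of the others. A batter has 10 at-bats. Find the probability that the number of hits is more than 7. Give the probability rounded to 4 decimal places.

0.0039

X ~ Binomial(10, 0.34); P(X ≥ 8) = Σ C(10,k) p^k (1−p)^(10−k) over k:
  k=8: C(10,8)·0.34^8·0.66^2 = 0.003501
  k=9: C(10,9)·0.34^9·0.66^1 = 0.000401
  k=10: C(10,10)·0.34^10·0.66^0 = 0.000021
Total = 0.003922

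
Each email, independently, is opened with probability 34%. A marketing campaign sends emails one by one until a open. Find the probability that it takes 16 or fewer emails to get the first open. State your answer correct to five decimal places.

Y = number of emails to the first success; geometric, p = 0.34.
P(Y ≤ 16) = 1 − (1−p)^16 = 1 − 0.0012963 = 0.9987037

0.99870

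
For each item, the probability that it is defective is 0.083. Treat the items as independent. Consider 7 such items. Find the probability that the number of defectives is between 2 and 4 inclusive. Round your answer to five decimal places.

0.10924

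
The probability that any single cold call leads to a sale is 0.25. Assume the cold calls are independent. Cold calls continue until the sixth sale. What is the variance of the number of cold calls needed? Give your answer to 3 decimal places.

Y = total cold calls until the sixth success; negative binomial with r=6, p=0.25.
Var(Y) = r(1−p)/p² = 6·0.75 / 0.25² = 72.00000

72.000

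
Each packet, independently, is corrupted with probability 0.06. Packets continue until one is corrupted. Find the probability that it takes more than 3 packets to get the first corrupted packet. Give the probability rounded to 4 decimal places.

Y = number of packets to the first success; geometric, p = 0.06.
P(Y > 3) = P(first 3 all fail) = (1−p)^3 = 0.830584

0.8306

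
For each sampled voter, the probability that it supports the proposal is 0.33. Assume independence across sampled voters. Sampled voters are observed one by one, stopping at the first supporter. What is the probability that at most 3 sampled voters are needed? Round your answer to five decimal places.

Y = number of sampled voters to the first success; geometric, p = 0.33.
P(Y ≤ 3) = 1 − (1−p)^3 = 1 − 0.3007630 = 0.6992370

0.69924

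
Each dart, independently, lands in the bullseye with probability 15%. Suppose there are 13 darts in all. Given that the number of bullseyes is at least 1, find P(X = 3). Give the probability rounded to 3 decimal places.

0.216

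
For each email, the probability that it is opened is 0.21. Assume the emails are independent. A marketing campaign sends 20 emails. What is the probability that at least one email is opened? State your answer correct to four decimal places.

0.9910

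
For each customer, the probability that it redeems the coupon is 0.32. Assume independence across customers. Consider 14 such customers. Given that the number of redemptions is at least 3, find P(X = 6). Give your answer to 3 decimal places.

X ~ Binomial(14, 0.32). Want P(X=6 | X≥3) = P(X=6) / P(X≥3).
P(X=6) = C(14,6)·0.32^6·0.68^8 = 0.14741
P(X≥3) = 1 − 0.00452 − 0.02978 − 0.09109 = 0.87462
Ratio = 0.14741 / 0.87462 = 0.16854

0.169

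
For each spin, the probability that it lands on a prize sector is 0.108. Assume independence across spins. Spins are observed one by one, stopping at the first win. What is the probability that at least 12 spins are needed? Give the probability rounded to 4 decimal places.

0.2845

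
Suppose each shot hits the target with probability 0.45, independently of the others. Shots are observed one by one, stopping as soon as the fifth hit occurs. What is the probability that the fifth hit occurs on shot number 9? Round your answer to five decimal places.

0.11820

Y = trial on which the fifth success occurs; negative binomial, r=5, p=0.45.
P(Y=9) = C(8,4) · p^5 · (1−p)^4
= 70 · 0.018453 · 0.091506 = 0.1181983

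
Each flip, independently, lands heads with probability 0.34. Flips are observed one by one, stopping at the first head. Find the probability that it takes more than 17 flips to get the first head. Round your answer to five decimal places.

0.00086

Y = number of flips to the first success; geometric, p = 0.34.
P(Y > 17) = P(first 17 all fail) = (1−p)^17 = 0.0008556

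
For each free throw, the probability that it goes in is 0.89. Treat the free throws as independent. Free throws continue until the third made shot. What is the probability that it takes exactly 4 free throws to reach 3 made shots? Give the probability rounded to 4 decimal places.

0.2326

Y = trial on which the third success occurs; negative binomial, r=3, p=0.89.
P(Y=4) = C(3,2) · p^3 · (1−p)^1
= 3 · 0.70497 · 0.11 = 0.232640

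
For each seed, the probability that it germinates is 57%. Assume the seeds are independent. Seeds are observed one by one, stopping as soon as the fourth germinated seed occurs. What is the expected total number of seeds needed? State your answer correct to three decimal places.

7.018

Y = total seeds until the fourth success; negative binomial with r=4, p=0.57.
E[Y] = r / p = 4 / 0.57 = 7.01754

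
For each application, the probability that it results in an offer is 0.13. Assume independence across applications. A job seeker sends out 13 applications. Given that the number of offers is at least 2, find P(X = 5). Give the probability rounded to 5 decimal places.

0.03024

X ~ Binomial(13, 0.13). Want P(X=5 | X≥2) = P(X=5) / P(X≥2).
P(X=5) = C(13,5)·0.13^5·0.87^8 = 0.0156837
P(X≥2) = 1 − 0.1635876 − 0.3177735 = 0.5186389
Ratio = 0.0156837 / 0.5186389 = 0.0302402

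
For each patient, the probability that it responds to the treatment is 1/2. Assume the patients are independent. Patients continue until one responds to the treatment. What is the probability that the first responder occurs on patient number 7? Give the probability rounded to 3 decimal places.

0.008

Geometric (trials to first success), p = 0.50.
P(Y = 7) = (1−p)^6 · p = 0.015625 · 0.50 = 0.00781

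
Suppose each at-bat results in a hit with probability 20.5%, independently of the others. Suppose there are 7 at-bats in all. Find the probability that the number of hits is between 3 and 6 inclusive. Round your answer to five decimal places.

X ~ Binomial(7, 0.205); P(3 ≤ X ≤ 6) = Σ C(7,k) p^k (1−p)^(7−k) over k:
  k=3: C(7,3)·0.205^3·0.795^4 = 0.1204476
  k=4: C(7,4)·0.205^4·0.795^3 = 0.0310588
  k=5: C(7,5)·0.205^5·0.795^2 = 0.0048053
  k=6: C(7,6)·0.205^6·0.795^1 = 0.0004130
Total = 0.1567248

0.15672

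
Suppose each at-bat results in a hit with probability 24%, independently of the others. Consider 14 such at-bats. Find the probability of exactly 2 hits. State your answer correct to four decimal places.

0.1946

X ~ Binomial(n=14, p=0.24).
P(X=2) = C(14,2) · p^2 · (1−p)^12
= 91 · 0.0576 · 0.037133 = 0.194638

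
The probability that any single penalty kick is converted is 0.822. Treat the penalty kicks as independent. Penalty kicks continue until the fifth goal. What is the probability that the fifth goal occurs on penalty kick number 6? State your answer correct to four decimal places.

Y = trial on which the fifth success occurs; negative binomial, r=5, p=0.822.
P(Y=6) = C(5,4) · p^5 · (1−p)^1
= 5 · 0.37528 · 0.178 = 0.334002

0.3340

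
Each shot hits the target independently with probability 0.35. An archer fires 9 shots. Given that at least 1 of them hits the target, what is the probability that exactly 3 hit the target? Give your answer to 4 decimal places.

0.2774

X ~ Binomial(9, 0.35). Want P(X=3 | X≥1) = P(X=3) / P(X≥1).
P(X=3) = C(9,3)·0.35^3·0.65^6 = 0.271621
P(X≥1) = 1 − 0.020712 = 0.979288
Ratio = 0.271621 / 0.979288 = 0.277366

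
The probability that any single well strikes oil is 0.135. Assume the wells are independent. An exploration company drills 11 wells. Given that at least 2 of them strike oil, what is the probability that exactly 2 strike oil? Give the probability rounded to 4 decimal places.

0.6054

X ~ Binomial(11, 0.135). Want P(X=2 | X≥2) = P(X=2) / P(X≥2).
P(X=2) = C(11,2)·0.135^2·0.865^9 = 0.271754
P(X≥2) = 1 − 0.202851 − 0.348247 = 0.448902
Ratio = 0.271754 / 0.448902 = 0.605374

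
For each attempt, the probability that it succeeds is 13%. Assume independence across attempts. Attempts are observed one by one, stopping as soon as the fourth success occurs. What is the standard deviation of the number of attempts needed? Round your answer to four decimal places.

Y = total attempts until the fourth success; negative binomial with r=4, p=0.13.
SD(Y) = √[r(1−p)/p²] = √(205.917160) = 14.349814

14.3498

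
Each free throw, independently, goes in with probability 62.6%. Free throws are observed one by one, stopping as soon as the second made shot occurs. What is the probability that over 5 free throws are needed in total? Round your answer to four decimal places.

Needing more than 5 free throws ⇔ fewer than 2 successes in the first 5. With X ~ Binomial(5, 0.626), P(Y > 5) = P(X ≤ 1).
  k=0: C(5,0)·0.626^0·0.374^5 = 0.007317
  k=1: C(5,1)·0.626^1·0.374^4 = 0.061239
P(X ≤ 1) = 0.068557

0.0686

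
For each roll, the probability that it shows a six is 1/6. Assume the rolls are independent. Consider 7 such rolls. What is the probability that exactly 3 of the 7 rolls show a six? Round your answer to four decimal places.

0.0781

X ~ Binomial(n=7, p=0.166667).
P(X=3) = C(7,3) · p^3 · (1−p)^4
= 35 · 0.0046296 · 0.48225 = 0.078143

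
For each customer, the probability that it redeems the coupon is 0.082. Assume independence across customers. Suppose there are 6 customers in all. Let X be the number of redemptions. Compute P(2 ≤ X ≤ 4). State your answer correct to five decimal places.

0.08073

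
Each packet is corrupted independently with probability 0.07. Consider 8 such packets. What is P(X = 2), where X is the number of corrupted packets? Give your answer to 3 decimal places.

X ~ Binomial(n=8, p=0.07).
P(X=2) = C(8,2) · p^2 · (1−p)^6
= 28 · 0.0049 · 0.64699 = 0.08877

0.089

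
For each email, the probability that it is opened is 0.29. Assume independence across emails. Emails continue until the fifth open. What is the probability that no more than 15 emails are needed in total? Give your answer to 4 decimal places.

0.4500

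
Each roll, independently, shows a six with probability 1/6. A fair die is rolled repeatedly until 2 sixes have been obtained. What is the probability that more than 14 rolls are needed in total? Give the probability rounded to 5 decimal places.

0.29597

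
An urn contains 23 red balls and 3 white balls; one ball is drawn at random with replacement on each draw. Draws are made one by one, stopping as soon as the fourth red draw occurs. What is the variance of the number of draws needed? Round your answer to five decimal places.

Y = total draws until the fourth success; negative binomial with r=4, p=0.884615.
Var(Y) = r(1−p)/p² = 4·0.115385 / 0.884615² = 0.5897921

0.58979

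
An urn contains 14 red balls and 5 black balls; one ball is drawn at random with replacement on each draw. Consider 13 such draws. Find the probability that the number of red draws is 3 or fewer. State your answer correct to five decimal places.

0.00020

X ~ Binomial(13, 0.736842); P(X ≤ 3) = Σ C(13,k) p^k (1−p)^(13−k) over k:
  k=0: C(13,0)·0.736842^0·0.263158^13 = 0.0000000
  k=1: C(13,1)·0.736842^1·0.263158^12 = 0.0000011
  k=2: C(13,2)·0.736842^2·0.263158^11 = 0.0000178
  k=3: C(13,3)·0.736842^3·0.263158^10 = 0.0001822
Total = 0.0002011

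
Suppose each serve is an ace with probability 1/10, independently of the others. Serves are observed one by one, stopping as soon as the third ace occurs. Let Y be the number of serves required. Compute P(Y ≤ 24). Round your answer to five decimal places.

Finishing within 24 serves ⇔ at least 3 successes in the first 24. With X ~ Binomial(24, 0.10), P(Y ≤ 24) = 1 − P(X ≤ 2).
  k=0: C(24,0)·0.10^0·0.90^24 = 0.0797664
  k=1: C(24,1)·0.10^1·0.90^23 = 0.2127105
  k=2: C(24,2)·0.10^2·0.90^22 = 0.2717968
1 − 0.5642737 = 0.4357263

0.43573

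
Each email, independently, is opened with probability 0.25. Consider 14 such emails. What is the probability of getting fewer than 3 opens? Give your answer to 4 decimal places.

X ~ Binomial(14, 0.25); P(X ≤ 2) = Σ C(14,k) p^k (1−p)^(14−k) over k:
  k=0: C(14,0)·0.25^0·0.75^14 = 0.017818
  k=1: C(14,1)·0.25^1·0.75^13 = 0.083150
  k=2: C(14,2)·0.25^2·0.75^12 = 0.180159
Total = 0.281128

0.2811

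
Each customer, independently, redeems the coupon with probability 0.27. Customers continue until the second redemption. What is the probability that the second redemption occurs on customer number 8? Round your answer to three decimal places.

Y = trial on which the second success occurs; negative binomial, r=2, p=0.27.
P(Y=8) = C(7,1) · p^2 · (1−p)^6
= 7 · 0.0729 · 0.15133 = 0.07723

0.077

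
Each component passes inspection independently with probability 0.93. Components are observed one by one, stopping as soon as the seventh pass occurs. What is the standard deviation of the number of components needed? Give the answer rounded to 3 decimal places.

Y = total components until the seventh success; negative binomial with r=7, p=0.93.
SD(Y) = √[r(1−p)/p²] = √(0.56654) = 0.75269

0.753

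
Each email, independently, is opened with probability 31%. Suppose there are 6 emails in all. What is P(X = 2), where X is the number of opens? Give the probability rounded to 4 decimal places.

X ~ Binomial(n=6, p=0.31).
P(X=2) = C(6,2) · p^2 · (1−p)^4
= 15 · 0.0961 · 0.22667 = 0.326747

0.3267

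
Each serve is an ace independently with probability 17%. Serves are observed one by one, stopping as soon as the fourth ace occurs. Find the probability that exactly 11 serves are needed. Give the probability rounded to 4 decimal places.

Y = trial on which the fourth success occurs; negative binomial, r=4, p=0.17.
P(Y=11) = C(10,3) · p^4 · (1−p)^7
= 120 · 0.00083521 · 0.27136 = 0.027197

0.0272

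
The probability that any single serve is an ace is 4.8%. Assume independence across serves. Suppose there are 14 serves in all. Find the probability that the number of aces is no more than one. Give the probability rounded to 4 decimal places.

0.8568

X ~ Binomial(14, 0.048); P(X ≤ 1) = Σ C(14,k) p^k (1−p)^(14−k) over k:
  k=0: C(14,0)·0.048^0·0.952^14 = 0.502247
  k=1: C(14,1)·0.048^1·0.952^13 = 0.354527
Total = 0.856774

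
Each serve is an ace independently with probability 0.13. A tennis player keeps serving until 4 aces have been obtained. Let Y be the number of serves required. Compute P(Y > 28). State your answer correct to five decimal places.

0.49734

Needing more than 28 serves ⇔ fewer than 4 successes in the first 28. With X ~ Binomial(28, 0.13), P(Y > 28) = P(X ≤ 3).
  k=0: C(28,0)·0.13^0·0.87^28 = 0.0202553
  k=1: C(28,1)·0.13^1·0.87^27 = 0.0847464
  k=2: C(28,2)·0.13^2·0.87^26 = 0.1709539
  k=3: C(28,3)·0.13^3·0.87^25 = 0.2213886
P(X ≤ 3) = 0.4973442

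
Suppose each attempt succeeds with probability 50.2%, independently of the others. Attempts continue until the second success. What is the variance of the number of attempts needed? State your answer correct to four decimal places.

Y = total attempts until the second success; negative binomial with r=2, p=0.502.
Var(Y) = r(1−p)/p² = 2·0.498 / 0.502² = 3.952318

3.9523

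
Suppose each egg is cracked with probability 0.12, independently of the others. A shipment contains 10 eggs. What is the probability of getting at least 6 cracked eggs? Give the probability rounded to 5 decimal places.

X ~ Binomial(10, 0.12); P(X ≥ 6) = Σ C(10,k) p^k (1−p)^(10−k) over k:
  k=6: C(10,6)·0.12^6·0.88^4 = 0.0003760
  k=7: C(10,7)·0.12^7·0.88^3 = 0.0000293
  k=8: C(10,8)·0.12^8·0.88^2 = 0.0000015
  k=9: C(10,9)·0.12^9·0.88^1 = 0.0000000
  k=10: C(10,10)·0.12^10·0.88^0 = 0.0000000
Total = 0.0004069

0.00041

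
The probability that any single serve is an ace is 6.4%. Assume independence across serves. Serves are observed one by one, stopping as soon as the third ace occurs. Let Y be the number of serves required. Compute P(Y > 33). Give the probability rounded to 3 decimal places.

0.645

Needing more than 33 serves ⇔ fewer than 3 successes in the first 33. With X ~ Binomial(33, 0.064), P(Y > 33) = P(X ≤ 2).
  k=0: C(33,0)·0.064^0·0.936^33 = 0.11275
  k=1: C(33,1)·0.064^1·0.936^32 = 0.25440
  k=2: C(33,2)·0.064^2·0.936^31 = 0.27832
P(X ≤ 2) = 0.64547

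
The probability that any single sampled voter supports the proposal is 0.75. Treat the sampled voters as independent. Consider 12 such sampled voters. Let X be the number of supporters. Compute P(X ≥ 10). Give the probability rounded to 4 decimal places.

0.3907

X ~ Binomial(12, 0.75); P(X ≥ 10) = Σ C(12,k) p^k (1−p)^(12−k) over k:
  k=10: C(12,10)·0.75^10·0.25^2 = 0.232293
  k=11: C(12,11)·0.75^11·0.25^1 = 0.126705
  k=12: C(12,12)·0.75^12·0.25^0 = 0.031676
Total = 0.390675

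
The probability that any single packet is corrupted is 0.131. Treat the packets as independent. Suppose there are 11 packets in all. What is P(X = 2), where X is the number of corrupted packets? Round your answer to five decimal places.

0.26674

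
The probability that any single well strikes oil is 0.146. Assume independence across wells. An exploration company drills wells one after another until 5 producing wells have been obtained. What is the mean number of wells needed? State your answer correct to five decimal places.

Y = total wells until the fifth success; negative binomial with r=5, p=0.146.
E[Y] = r / p = 5 / 0.146 = 34.2465753

34.24658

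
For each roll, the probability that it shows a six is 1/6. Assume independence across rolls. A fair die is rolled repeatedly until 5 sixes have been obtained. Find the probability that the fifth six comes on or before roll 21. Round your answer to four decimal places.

0.2650

Finishing within 21 rolls ⇔ at least 5 successes in the first 21. With X ~ Binomial(21, 0.166667), P(Y ≤ 21) = 1 − P(X ≤ 4).
  k=0: C(21,0)·0.166667^0·0.833333^21 = 0.021737
  k=1: C(21,1)·0.166667^1·0.833333^20 = 0.091294
  k=2: C(21,2)·0.166667^2·0.833333^19 = 0.182588
  k=3: C(21,3)·0.166667^3·0.833333^18 = 0.231279
  k=4: C(21,4)·0.166667^4·0.833333^17 = 0.208151
1 − 0.735049 = 0.264951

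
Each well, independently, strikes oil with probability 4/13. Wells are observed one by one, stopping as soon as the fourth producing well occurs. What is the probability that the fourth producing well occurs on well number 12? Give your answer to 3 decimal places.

Y = trial on which the fourth success occurs; negative binomial, r=4, p=0.307692.
P(Y=12) = C(11,3) · p^4 · (1−p)^8
= 165 · 0.0089633 · 0.052771 = 0.07804

0.078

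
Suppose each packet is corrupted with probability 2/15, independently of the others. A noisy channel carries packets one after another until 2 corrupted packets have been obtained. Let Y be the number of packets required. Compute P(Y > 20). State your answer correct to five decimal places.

0.23301

Needing more than 20 packets ⇔ fewer than 2 successes in the first 20. With X ~ Binomial(20, 0.133333), P(Y > 20) = P(X ≤ 1).
  k=0: C(20,0)·0.133333^0·0.866667^20 = 0.0571534
  k=1: C(20,1)·0.133333^1·0.866667^19 = 0.1758565
P(X ≤ 1) = 0.2330099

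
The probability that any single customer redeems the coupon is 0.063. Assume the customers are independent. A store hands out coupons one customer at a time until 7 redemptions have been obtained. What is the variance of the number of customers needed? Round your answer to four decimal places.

Y = total customers until the seventh success; negative binomial with r=7, p=0.063.
Var(Y) = r(1−p)/p² = 7·0.937 / 0.063² = 1652.557319

1652.5573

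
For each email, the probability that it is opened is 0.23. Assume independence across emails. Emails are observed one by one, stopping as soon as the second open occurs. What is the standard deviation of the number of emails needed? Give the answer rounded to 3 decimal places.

5.396

Y = total emails until the second success; negative binomial with r=2, p=0.23.
SD(Y) = √[r(1−p)/p²] = √(29.11153) = 5.39551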